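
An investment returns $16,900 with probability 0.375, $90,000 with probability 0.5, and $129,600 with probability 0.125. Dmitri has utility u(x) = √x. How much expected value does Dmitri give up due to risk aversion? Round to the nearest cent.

$8,123.44

E[u] = 0.375·√16900 + 0.5·√90000 + 0.125·√129600 = 0.375·130 + 0.5·300 + 0.125·360 = 243.75
CE = (243.75)² = 59414.0625
Risk premium = EV − CE = 67537.5 − 59414.0625 = 8123.4375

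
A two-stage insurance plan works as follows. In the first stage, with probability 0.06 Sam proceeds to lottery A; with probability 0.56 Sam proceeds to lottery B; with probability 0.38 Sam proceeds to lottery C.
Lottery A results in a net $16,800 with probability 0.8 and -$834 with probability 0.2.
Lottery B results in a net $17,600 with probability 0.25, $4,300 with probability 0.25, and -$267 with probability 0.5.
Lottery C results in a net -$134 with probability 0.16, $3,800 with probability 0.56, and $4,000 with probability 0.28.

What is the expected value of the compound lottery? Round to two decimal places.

$5,013.72

EV(A) = 0.8 × 16800 + 0.2 × (-834) = 13440 − 166.8 = 13273.2
EV(B) = 0.25 × 17600 + 0.25 × 4300 + 0.5 × (-267) = 4400 + 1075 − 133.5 = 5341.5
EV(C) = 0.16 × (-134) + 0.56 × 3800 + 0.28 × 4000 = -21.44 + 2128 + 1120 = 3226.56
Overall = 0.06 × 13273.2 + 0.56 × 5341.5 + 0.38 × 3226.56 = 796.392 + 2991.24 + 1226.0928 = 5013.7248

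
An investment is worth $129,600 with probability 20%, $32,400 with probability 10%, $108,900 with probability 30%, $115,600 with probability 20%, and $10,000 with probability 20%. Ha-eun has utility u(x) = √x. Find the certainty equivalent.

E[u] = 0.2·√129600 + 0.1·√32400 + 0.3·√108900 + 0.2·√115600 + 0.2·√10000 = 0.2·360 + 0.1·180 + 0.3·330 + 0.2·340 + 0.2·100 = 277
CE = (277)² = 76729

$76,729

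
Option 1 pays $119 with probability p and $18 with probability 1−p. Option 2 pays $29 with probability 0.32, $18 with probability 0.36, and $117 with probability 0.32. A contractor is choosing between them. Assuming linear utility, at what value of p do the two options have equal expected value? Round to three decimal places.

EV(Option 2) = 0.32 × 29 + 0.36 × 18 + 0.32 × 117 = 9.28 + 6.48 + 37.44 = 53.2
p·119 + (1−p)·18 = 53.2
101p + 18 = 53.2
p = (53.2 − 18) / 101

p = 0.349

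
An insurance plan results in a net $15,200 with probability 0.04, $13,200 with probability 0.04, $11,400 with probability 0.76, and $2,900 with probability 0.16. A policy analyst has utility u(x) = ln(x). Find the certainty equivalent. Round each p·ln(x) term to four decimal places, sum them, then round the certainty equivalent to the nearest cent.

$9,317.97

E[u] = 0.04·ln(15200) + 0.04·ln(13200) + 0.76·ln(11400) + 0.16·ln(2900) = 0.3852 + 0.3795 + 7.0994 + 1.2756 = 9.1397
CE = e^9.1397 ≈ 9317.97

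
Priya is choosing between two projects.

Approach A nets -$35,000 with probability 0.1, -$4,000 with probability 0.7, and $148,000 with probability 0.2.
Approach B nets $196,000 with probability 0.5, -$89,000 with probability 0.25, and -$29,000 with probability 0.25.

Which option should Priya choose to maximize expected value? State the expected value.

Approach A = 0.1 × (-35000) + 0.7 × (-4000) + 0.2 × 148000 = -3500 − 2800 + 29600 = 23300
Approach B = 0.5 × 196000 + 0.25 × (-89000) + 0.25 × (-29000) = 98000 − 22250 − 7250 = 68500

Approach B ($68,500)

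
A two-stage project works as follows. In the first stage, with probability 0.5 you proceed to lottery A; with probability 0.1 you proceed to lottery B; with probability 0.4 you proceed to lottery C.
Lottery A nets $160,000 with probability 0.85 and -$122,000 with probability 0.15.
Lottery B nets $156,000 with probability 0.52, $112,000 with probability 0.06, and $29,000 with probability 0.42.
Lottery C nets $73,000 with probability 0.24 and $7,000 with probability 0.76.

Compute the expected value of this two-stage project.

$77,988

EV(A) = 0.85 × 160000 + 0.15 × (-122000) = 136000 − 18300 = 117700
EV(B) = 0.52 × 156000 + 0.06 × 112000 + 0.42 × 29000 = 81120 + 6720 + 12180 = 100020
EV(C) = 0.24 × 73000 + 0.76 × 7000 = 17520 + 5320 = 22840
Overall = 0.5 × 117700 + 0.1 × 100020 + 0.4 × 22840 = 58850 + 10002 + 9136 = 77988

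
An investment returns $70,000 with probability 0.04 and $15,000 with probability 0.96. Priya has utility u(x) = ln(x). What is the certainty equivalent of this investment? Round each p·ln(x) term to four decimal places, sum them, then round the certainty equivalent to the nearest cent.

E[u] = 0.04·ln(70000) + 0.96·ln(15000) = 0.4463 + 9.2312 = 9.6775
CE = e^9.6775 ≈ 15954.56

$15,954.56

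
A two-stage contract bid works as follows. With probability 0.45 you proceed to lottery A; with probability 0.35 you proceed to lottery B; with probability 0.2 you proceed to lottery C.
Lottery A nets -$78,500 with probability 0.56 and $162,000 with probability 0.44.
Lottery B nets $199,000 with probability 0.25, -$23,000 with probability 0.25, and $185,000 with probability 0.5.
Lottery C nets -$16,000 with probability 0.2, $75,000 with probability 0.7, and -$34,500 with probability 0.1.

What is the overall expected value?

EV(A) = 0.56 × (-78500) + 0.44 × 162000 = -43960 + 71280 = 27320
EV(B) = 0.25 × 199000 + 0.25 × (-23000) + 0.5 × 185000 = 49750 − 5750 + 92500 = 136500
EV(C) = 0.2 × (-16000) + 0.7 × 75000 + 0.1 × (-34500) = -3200 + 52500 − 3450 = 45850
Overall = 0.45 × 27320 + 0.35 × 136500 + 0.2 × 45850 = 12294 + 47775 + 9170 = 69239

$69,239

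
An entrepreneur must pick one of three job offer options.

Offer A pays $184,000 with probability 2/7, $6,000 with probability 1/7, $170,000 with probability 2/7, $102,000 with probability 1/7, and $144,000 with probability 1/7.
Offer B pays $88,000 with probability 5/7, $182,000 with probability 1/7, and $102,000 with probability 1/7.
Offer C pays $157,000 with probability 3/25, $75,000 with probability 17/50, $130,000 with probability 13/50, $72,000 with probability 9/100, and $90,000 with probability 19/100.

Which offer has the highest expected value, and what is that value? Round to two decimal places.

Offer A = 2/7 × 184000 + 1/7 × 6000 + 2/7 × 170000 + 1/7 × 102000 + 1/7 × 144000 = 52571.4286 + 857.1429 + 48571.4286 + 14571.4286 + 20571.4286 = 137142.8571
Offer B = 5/7 × 88000 + 1/7 × 182000 + 1/7 × 102000 = 62857.1429 + 26000 + 14571.4286 = 103428.5714
Offer C = 3/25 × 157000 + 17/50 × 75000 + 13/50 × 130000 + 9/100 × 72000 + 19/100 × 90000 = 18840 + 25500 + 33800 + 6480 + 17100 = 101720

Offer A ($137,142.86)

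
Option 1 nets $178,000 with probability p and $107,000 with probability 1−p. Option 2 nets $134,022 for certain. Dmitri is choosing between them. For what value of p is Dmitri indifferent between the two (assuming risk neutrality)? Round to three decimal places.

p·178000 + (1−p)·107000 = 134022
71000p + 107000 = 134022
p = (134022 − 107000) / 71000

p = 0.381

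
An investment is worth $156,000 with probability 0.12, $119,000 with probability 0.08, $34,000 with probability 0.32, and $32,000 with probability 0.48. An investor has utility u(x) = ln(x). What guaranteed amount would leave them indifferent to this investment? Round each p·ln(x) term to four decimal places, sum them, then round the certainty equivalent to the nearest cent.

$43,831.15

E[u] = 0.12·ln(156000) + 0.08·ln(119000) + 0.32·ln(34000) + 0.48·ln(32000) = 1.4349 + 0.9350 + 3.3389 + 4.9793 = 10.6881
CE = e^10.6881 ≈ 43831.15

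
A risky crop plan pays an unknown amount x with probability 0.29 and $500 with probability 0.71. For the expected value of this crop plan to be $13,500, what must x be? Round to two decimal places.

0.29·x + 0.71·500 = 13500
0.29·x = 13500 − 355 = 13145
x = 13145 / 0.29 = 45327.5862

x = $45,327.59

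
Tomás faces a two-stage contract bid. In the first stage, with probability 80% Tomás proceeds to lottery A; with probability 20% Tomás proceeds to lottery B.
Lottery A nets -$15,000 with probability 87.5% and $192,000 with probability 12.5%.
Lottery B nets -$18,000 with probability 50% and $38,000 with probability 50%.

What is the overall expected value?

$10,700

EV(A) = 0.875 × (-15000) + 0.125 × 192000 = -13125 + 24000 = 10875
EV(B) = 0.5 × (-18000) + 0.5 × 38000 = -9000 + 19000 = 10000
Overall = 0.8 × 10875 + 0.2 × 10000 = 8700 + 2000 = 10700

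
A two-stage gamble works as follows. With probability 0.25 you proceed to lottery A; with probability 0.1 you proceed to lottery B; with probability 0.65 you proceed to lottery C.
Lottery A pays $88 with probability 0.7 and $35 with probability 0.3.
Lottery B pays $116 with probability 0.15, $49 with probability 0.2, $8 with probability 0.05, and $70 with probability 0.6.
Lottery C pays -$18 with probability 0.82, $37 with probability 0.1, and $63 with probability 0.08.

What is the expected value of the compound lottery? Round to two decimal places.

$21.07

EV(A) = 0.7 × 88 + 0.3 × 35 = 61.6 + 10.5 = 72.1
EV(B) = 0.15 × 116 + 0.2 × 49 + 0.05 × 8 + 0.6 × 70 = 17.4 + 9.8 + 0.4 + 42 = 69.6
EV(C) = 0.82 × (-18) + 0.1 × 37 + 0.08 × 63 = -14.76 + 3.7 + 5.04 = -6.02
Overall = 0.25 × 72.1 + 0.1 × 69.6 + 0.65 × (-6.02) = 18.025 + 6.96 − 3.913 = 21.072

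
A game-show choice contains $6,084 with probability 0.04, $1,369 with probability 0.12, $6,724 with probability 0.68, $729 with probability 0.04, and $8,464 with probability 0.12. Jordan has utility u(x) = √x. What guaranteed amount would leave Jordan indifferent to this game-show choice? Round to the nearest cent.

E[u] = 0.04·√6084 + 0.12·√1369 + 0.68·√6724 + 0.04·√729 + 0.12·√8464 = 0.04·78 + 0.12·37 + 0.68·82 + 0.04·27 + 0.12·92 = 75.44
CE = (75.44)² = 5691.1936

$5,691.19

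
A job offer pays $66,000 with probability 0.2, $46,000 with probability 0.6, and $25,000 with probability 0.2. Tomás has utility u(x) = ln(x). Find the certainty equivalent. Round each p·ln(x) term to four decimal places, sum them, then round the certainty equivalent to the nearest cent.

$43,765.45

E[u] = 0.2·ln(66000) + 0.6·ln(46000) + 0.2·ln(25000) = 2.2195 + 6.4418 + 2.0253 = 10.6866
CE = e^10.6866 ≈ 43765.45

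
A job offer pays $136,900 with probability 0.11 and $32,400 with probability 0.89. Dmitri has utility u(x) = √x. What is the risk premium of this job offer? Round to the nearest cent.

$3,534.19

E[u] = 0.11·√136900 + 0.89·√32400 = 0.11·370 + 0.89·180 = 200.9
CE = (200.9)² = 40360.81
Risk premium = EV − CE = 43895 − 40360.81 = 3534.19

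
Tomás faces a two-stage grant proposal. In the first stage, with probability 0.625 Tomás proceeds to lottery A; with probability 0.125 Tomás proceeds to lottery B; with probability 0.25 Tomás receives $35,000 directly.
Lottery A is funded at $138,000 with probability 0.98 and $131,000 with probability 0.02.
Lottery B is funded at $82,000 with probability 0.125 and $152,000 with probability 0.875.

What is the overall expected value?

$112,818.75

EV(A) = 0.98 × 138000 + 0.02 × 131000 = 135240 + 2620 = 137860
EV(B) = 0.125 × 82000 + 0.875 × 152000 = 10250 + 133000 = 143250
Branch C: 35000 (certain)
Overall = 0.625 × 137860 + 0.125 × 143250 + 0.25 × 35000 = 86162.5 + 17906.25 + 8750 = 112818.75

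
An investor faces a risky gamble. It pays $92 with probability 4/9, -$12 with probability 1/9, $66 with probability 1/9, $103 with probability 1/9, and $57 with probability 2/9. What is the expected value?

EV = 4/9 × 92 + 1/9 × (-12) + 1/9 × 66 + 1/9 × 103 + 2/9 × 57 = 40.8889 − 1.3333 + 7.3333 + 11.4444 + 12.6667 = 71

$71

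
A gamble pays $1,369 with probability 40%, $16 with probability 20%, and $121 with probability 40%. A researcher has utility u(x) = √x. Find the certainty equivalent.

$400

E[u] = 0.4·√1369 + 0.2·√16 + 0.4·√121 = 0.4·37 + 0.2·4 + 0.4·11 = 20
CE = (20)² = 400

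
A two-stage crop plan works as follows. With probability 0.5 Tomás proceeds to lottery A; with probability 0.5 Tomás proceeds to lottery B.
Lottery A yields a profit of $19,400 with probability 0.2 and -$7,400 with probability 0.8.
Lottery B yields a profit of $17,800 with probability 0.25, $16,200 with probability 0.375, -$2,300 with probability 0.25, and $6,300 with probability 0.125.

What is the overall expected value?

$4,348.75

EV(A) = 0.2 × 19400 + 0.8 × (-7400) = 3880 − 5920 = -2040
EV(B) = 0.25 × 17800 + 0.375 × 16200 + 0.25 × (-2300) + 0.125 × 6300 = 4450 + 6075 − 575 + 787.5 = 10737.5
Overall = 0.5 × (-2040) + 0.5 × 10737.5 = -1020 + 5368.75 = 4348.75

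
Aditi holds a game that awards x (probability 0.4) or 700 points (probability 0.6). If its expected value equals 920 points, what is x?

x = 1,250 points

0.4·x + 0.6·700 = 920
0.4·x = 920 − 420 = 500
x = 500 / 0.4 = 1250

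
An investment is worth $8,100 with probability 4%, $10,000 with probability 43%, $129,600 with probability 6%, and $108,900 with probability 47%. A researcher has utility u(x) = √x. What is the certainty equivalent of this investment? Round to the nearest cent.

$49,862.89

E[u] = 0.04·√8100 + 0.43·√10000 + 0.06·√129600 + 0.47·√108900 = 0.04·90 + 0.43·100 + 0.06·360 + 0.47·330 = 223.3
CE = (223.3)² = 49862.89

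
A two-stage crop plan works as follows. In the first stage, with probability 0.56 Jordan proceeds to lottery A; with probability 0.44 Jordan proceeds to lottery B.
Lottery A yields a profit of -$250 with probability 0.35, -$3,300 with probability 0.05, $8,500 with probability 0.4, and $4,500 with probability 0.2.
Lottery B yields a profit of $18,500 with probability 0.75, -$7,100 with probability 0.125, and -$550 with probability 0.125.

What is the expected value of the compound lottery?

$7,950.85

EV(A) = 0.35 × (-250) + 0.05 × (-3300) + 0.4 × 8500 + 0.2 × 4500 = -87.5 − 165 + 3400 + 900 = 4047.5
EV(B) = 0.75 × 18500 + 0.125 × (-7100) + 0.125 × (-550) = 13875 − 887.5 − 68.75 = 12918.75
Overall = 0.56 × 4047.5 + 0.44 × 12918.75 = 2266.6 + 5684.25 = 7950.85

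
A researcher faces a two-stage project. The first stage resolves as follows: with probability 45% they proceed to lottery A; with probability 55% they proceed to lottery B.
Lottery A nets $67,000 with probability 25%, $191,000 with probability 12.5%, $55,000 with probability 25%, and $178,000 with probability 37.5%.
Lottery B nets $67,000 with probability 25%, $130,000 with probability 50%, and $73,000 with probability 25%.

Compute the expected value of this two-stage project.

$109,506.25

EV(A) = 0.25 × 67000 + 0.125 × 191000 + 0.25 × 55000 + 0.375 × 178000 = 16750 + 23875 + 13750 + 66750 = 121125
EV(B) = 0.25 × 67000 + 0.5 × 130000 + 0.25 × 73000 = 16750 + 65000 + 18250 = 100000
Overall = 0.45 × 121125 + 0.55 × 100000 = 54506.25 + 55000 = 109506.25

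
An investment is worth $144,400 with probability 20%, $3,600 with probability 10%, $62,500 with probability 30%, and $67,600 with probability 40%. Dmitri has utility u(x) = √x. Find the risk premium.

E[u] = 0.2·√144400 + 0.1·√3600 + 0.3·√62500 + 0.4·√67600 = 0.2·380 + 0.1·60 + 0.3·250 + 0.4·260 = 261
CE = (261)² = 68121
Risk premium = EV − CE = 75030 − 68121 = 6909

$6,909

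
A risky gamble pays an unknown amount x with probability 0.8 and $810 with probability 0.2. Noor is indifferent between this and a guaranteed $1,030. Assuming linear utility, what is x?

x = $1,085

0.8·x + 0.2·810 = 1030
0.8·x = 1030 − 162 = 868
x = 868 / 0.8 = 1085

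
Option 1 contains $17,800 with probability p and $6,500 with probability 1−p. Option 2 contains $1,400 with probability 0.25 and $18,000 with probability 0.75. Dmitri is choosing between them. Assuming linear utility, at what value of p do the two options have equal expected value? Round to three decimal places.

EV(Option 2) = 0.25 × 1400 + 0.75 × 18000 = 350 + 13500 = 13850
p·17800 + (1−p)·6500 = 13850
11300p + 6500 = 13850
p = (13850 − 6500) / 11300

p = 0.650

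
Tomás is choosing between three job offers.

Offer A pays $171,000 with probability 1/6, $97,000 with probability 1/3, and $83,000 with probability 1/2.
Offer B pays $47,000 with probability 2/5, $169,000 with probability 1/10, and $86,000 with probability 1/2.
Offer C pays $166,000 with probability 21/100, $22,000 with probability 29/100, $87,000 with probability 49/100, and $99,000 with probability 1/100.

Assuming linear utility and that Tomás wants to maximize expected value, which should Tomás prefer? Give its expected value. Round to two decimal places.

Offer A ($102,333.33)

Offer A = 1/6 × 171000 + 1/3 × 97000 + 1/2 × 83000 = 28500 + 32333.3333 + 41500 = 102333.3333
Offer B = 2/5 × 47000 + 1/10 × 169000 + 1/2 × 86000 = 18800 + 16900 + 43000 = 78700
Offer C = 21/100 × 166000 + 29/100 × 22000 + 49/100 × 87000 + 1/100 × 99000 = 34860 + 6380 + 42630 + 990 = 84860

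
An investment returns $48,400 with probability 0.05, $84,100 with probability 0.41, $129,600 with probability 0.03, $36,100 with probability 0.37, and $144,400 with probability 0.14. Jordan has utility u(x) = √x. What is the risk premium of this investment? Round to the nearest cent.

$4,560.36

E[u] = 0.05·√48400 + 0.41·√84100 + 0.03·√129600 + 0.37·√36100 + 0.14·√144400 = 0.05·220 + 0.41·290 + 0.03·360 + 0.37·190 + 0.14·380 = 264.2
CE = (264.2)² = 69801.64
Risk premium = EV − CE = 74362 − 69801.64 = 4560.36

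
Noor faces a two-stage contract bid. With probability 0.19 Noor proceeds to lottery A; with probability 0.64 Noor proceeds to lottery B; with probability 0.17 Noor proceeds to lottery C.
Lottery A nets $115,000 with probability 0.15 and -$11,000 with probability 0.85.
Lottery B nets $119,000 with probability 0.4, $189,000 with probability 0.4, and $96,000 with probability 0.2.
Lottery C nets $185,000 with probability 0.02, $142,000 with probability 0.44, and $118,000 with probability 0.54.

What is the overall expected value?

EV(A) = 0.15 × 115000 + 0.85 × (-11000) = 17250 − 9350 = 7900
EV(B) = 0.4 × 119000 + 0.4 × 189000 + 0.2 × 96000 = 47600 + 75600 + 19200 = 142400
EV(C) = 0.02 × 185000 + 0.44 × 142000 + 0.54 × 118000 = 3700 + 62480 + 63720 = 129900
Overall = 0.19 × 7900 + 0.64 × 142400 + 0.17 × 129900 = 1501 + 91136 + 22083 = 114720

$114,720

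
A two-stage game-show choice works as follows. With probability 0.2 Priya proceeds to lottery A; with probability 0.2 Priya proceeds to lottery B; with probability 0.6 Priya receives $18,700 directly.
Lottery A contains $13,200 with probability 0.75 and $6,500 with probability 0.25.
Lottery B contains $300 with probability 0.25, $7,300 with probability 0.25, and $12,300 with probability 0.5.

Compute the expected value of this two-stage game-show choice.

$15,135

EV(A) = 0.75 × 13200 + 0.25 × 6500 = 9900 + 1625 = 11525
EV(B) = 0.25 × 300 + 0.25 × 7300 + 0.5 × 12300 = 75 + 1825 + 6150 = 8050
Branch C: 18700 (certain)
Overall = 0.2 × 11525 + 0.2 × 8050 + 0.6 × 18700 = 2305 + 1610 + 11220 = 15135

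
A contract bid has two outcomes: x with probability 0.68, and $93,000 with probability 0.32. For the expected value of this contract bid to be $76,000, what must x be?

x = $68,000

0.68·x + 0.32·93000 = 76000
0.68·x = 76000 − 29760 = 46240
x = 46240 / 0.68 = 68000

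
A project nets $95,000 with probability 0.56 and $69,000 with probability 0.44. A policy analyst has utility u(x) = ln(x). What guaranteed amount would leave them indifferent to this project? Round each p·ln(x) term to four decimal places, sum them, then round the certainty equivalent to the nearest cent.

$82,528.59

E[u] = 0.56·ln(95000) + 0.44·ln(69000) = 6.4185 + 4.9024 = 11.3209
CE = e^11.3209 ≈ 82528.59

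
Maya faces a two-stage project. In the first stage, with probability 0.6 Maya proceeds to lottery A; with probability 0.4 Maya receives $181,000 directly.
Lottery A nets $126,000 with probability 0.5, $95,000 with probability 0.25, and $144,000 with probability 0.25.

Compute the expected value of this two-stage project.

EV(A) = 0.5 × 126000 + 0.25 × 95000 + 0.25 × 144000 = 63000 + 23750 + 36000 = 122750
Branch B: 181000 (certain)
Overall = 0.6 × 122750 + 0.4 × 181000 = 73650 + 72400 = 146050

$146,050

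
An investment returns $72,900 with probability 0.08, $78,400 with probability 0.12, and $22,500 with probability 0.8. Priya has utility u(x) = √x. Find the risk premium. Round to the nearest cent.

$2,544.96

E[u] = 0.08·√72900 + 0.12·√78400 + 0.8·√22500 = 0.08·270 + 0.12·280 + 0.8·150 = 175.2
CE = (175.2)² = 30695.04
Risk premium = EV − CE = 33240 − 30695.04 = 2544.96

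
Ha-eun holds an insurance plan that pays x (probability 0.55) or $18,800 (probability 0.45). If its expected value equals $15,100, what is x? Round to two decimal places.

0.55·x + 0.45·18800 = 15100
0.55·x = 15100 − 8460 = 6640
x = 6640 / 0.55 = 12072.7273

x = $12,072.73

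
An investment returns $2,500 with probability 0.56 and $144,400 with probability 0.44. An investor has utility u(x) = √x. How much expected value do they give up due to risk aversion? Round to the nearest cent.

$26,832.96

E[u] = 0.56·√2500 + 0.44·√144400 = 0.56·50 + 0.44·380 = 195.2
CE = (195.2)² = 38103.04
Risk premium = EV − CE = 64936 − 38103.04 = 26832.96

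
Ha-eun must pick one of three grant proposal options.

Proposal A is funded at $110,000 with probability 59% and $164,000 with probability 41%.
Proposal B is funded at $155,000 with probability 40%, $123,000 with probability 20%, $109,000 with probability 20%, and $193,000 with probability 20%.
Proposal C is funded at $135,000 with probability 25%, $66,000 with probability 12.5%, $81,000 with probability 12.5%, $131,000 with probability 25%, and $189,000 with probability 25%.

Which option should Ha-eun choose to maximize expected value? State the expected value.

Proposal A = 0.59 × 110000 + 0.41 × 164000 = 64900 + 67240 = 132140
Proposal B = 0.4 × 155000 + 0.2 × 123000 + 0.2 × 109000 + 0.2 × 193000 = 62000 + 24600 + 21800 + 38600 = 147000
Proposal C = 0.25 × 135000 + 0.125 × 66000 + 0.125 × 81000 + 0.25 × 131000 + 0.25 × 189000 = 33750 + 8250 + 10125 + 32750 + 47250 = 132125

Proposal B ($147,000)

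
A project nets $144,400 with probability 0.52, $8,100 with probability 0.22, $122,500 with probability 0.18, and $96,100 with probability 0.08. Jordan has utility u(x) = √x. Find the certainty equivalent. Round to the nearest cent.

$93,147.04

E[u] = 0.52·√144400 + 0.22·√8100 + 0.18·√122500 + 0.08·√96100 = 0.52·380 + 0.22·90 + 0.18·350 + 0.08·310 = 305.2
CE = (305.2)² = 93147.04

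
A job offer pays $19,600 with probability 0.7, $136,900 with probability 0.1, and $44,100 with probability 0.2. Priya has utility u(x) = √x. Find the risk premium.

$4,901

E[u] = 0.7·√19600 + 0.1·√136900 + 0.2·√44100 = 0.7·140 + 0.1·370 + 0.2·210 = 177
CE = (177)² = 31329
Risk premium = EV − CE = 36230 − 31329 = 4901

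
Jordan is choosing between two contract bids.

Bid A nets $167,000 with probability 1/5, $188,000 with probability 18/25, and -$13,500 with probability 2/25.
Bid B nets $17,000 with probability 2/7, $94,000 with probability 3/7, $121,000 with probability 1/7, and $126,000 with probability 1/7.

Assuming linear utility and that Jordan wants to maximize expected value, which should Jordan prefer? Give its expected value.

Bid A ($167,680)

Bid A = 1/5 × 167000 + 18/25 × 188000 + 2/25 × (-13500) = 33400 + 135360 − 1080 = 167680
Bid B = 2/7 × 17000 + 3/7 × 94000 + 1/7 × 121000 + 1/7 × 126000 = 4857.1429 + 40285.7143 + 17285.7143 + 18000 = 80428.5714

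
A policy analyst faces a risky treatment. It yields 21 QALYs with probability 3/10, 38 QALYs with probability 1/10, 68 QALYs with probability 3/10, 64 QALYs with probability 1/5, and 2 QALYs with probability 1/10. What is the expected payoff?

EV = 3/10 × 21 + 1/10 × 38 + 3/10 × 68 + 1/5 × 64 + 1/10 × 2 = 6.3 + 3.8 + 20.4 + 12.8 + 0.2 = 43.5

43.5 QALYs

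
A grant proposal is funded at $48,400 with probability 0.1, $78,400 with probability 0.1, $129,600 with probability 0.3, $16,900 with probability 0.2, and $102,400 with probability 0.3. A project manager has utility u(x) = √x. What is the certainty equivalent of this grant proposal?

$78,400

E[u] = 0.1·√48400 + 0.1·√78400 + 0.3·√129600 + 0.2·√16900 + 0.3·√102400 = 0.1·220 + 0.1·280 + 0.3·360 + 0.2·130 + 0.3·320 = 280
CE = (280)² = 78400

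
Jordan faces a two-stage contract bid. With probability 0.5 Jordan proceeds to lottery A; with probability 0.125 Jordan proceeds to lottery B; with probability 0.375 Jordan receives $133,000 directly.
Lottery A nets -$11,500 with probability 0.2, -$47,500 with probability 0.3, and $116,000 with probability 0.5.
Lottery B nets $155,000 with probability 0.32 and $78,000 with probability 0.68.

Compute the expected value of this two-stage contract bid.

$83,430

EV(A) = 0.2 × (-11500) + 0.3 × (-47500) + 0.5 × 116000 = -2300 − 14250 + 58000 = 41450
EV(B) = 0.32 × 155000 + 0.68 × 78000 = 49600 + 53040 = 102640
Branch C: 133000 (certain)
Overall = 0.5 × 41450 + 0.125 × 102640 + 0.375 × 133000 = 20725 + 12830 + 49875 = 83430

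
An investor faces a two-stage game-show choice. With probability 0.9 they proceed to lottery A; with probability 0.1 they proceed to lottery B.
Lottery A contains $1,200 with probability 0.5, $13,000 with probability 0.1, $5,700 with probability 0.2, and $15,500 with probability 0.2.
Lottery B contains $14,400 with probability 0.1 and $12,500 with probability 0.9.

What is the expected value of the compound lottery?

EV(A) = 0.5 × 1200 + 0.1 × 13000 + 0.2 × 5700 + 0.2 × 15500 = 600 + 1300 + 1140 + 3100 = 6140
EV(B) = 0.1 × 14400 + 0.9 × 12500 = 1440 + 11250 = 12690
Overall = 0.9 × 6140 + 0.1 × 12690 = 5526 + 1269 = 6795

$6,795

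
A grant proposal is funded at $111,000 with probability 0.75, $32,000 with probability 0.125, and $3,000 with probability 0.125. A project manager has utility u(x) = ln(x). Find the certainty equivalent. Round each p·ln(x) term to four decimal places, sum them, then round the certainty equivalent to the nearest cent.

$60,506.13

E[u] = 0.75·ln(111000) + 0.125·ln(32000) + 0.125·ln(3000) = 8.7130 + 1.2967 + 1.0008 = 11.0105
CE = e^11.0105 ≈ 60506.13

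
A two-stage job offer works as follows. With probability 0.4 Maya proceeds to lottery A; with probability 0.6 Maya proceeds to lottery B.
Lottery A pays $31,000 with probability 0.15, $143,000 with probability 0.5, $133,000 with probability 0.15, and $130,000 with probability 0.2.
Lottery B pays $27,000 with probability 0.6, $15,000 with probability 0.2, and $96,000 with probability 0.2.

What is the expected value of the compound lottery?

EV(A) = 0.15 × 31000 + 0.5 × 143000 + 0.15 × 133000 + 0.2 × 130000 = 4650 + 71500 + 19950 + 26000 = 122100
EV(B) = 0.6 × 27000 + 0.2 × 15000 + 0.2 × 96000 = 16200 + 3000 + 19200 = 38400
Overall = 0.4 × 122100 + 0.6 × 38400 = 48840 + 23040 = 71880

$71,880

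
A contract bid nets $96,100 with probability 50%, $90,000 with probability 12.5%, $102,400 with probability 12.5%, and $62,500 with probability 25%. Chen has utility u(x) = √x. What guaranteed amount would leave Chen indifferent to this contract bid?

E[u] = 0.5·√96100 + 0.125·√90000 + 0.125·√102400 + 0.25·√62500 = 0.5·310 + 0.125·300 + 0.125·320 + 0.25·250 = 295
CE = (295)² = 87025

$87,025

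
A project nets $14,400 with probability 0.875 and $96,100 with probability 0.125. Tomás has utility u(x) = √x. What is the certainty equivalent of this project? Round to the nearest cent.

$20,664.06

E[u] = 0.875·√14400 + 0.125·√96100 = 0.875·120 + 0.125·310 = 143.75
CE = (143.75)² = 20664.0625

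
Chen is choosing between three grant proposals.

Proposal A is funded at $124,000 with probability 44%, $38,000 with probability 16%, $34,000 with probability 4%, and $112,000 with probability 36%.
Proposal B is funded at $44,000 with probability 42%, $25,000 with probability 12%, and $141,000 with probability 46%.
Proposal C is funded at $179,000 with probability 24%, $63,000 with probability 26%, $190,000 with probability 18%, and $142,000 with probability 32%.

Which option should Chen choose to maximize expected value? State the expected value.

Proposal C ($138,980)

Proposal A = 0.44 × 124000 + 0.16 × 38000 + 0.04 × 34000 + 0.36 × 112000 = 54560 + 6080 + 1360 + 40320 = 102320
Proposal B = 0.42 × 44000 + 0.12 × 25000 + 0.46 × 141000 = 18480 + 3000 + 64860 = 86340
Proposal C = 0.24 × 179000 + 0.26 × 63000 + 0.18 × 190000 + 0.32 × 142000 = 42960 + 16380 + 34200 + 45440 = 138980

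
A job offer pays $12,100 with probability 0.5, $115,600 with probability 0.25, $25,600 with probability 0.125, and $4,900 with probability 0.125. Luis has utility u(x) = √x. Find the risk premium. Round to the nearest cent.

$10,285.94

E[u] = 0.5·√12100 + 0.25·√115600 + 0.125·√25600 + 0.125·√4900 = 0.5·110 + 0.25·340 + 0.125·160 + 0.125·70 = 168.75
CE = (168.75)² = 28476.5625
Risk premium = EV − CE = 38762.5 − 28476.5625 = 10285.9375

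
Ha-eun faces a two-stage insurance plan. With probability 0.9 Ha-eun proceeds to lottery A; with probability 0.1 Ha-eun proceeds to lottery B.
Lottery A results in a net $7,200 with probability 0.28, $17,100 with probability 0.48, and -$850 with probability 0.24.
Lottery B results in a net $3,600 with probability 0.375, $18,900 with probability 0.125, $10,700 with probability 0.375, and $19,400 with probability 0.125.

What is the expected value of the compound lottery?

EV(A) = 0.28 × 7200 + 0.48 × 17100 + 0.24 × (-850) = 2016 + 8208 − 204 = 10020
EV(B) = 0.375 × 3600 + 0.125 × 18900 + 0.375 × 10700 + 0.125 × 19400 = 1350 + 2362.5 + 4012.5 + 2425 = 10150
Overall = 0.9 × 10020 + 0.1 × 10150 = 9018 + 1015 = 10033

$10,033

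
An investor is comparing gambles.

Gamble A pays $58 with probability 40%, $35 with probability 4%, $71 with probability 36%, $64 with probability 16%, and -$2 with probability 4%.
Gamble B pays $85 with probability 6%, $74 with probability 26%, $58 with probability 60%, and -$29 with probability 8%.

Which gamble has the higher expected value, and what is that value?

Gamble A = 0.4 × 58 + 0.04 × 35 + 0.36 × 71 + 0.16 × 64 + 0.04 × (-2) = 23.2 + 1.4 + 25.56 + 10.24 − 0.08 = 60.32
Gamble B = 0.06 × 85 + 0.26 × 74 + 0.6 × 58 + 0.08 × (-29) = 5.1 + 19.24 + 34.8 − 2.32 = 56.82

Gamble A ($60.32)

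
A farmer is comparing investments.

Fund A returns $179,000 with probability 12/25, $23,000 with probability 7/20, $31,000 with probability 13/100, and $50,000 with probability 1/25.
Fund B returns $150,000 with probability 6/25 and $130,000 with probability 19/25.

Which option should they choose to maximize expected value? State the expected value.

Fund A = 12/25 × 179000 + 7/20 × 23000 + 13/100 × 31000 + 1/25 × 50000 = 85920 + 8050 + 4030 + 2000 = 100000
Fund B = 6/25 × 150000 + 19/25 × 130000 = 36000 + 98800 = 134800

Fund B ($134,800)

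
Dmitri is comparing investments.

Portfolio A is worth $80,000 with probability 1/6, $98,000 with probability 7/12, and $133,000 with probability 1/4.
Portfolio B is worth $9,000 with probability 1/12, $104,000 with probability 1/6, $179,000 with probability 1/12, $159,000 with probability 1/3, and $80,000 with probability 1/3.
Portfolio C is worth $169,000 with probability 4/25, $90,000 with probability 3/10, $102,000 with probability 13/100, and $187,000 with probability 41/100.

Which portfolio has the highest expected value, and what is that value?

Portfolio C ($143,970)

Portfolio A = 1/6 × 80000 + 7/12 × 98000 + 1/4 × 133000 = 13333.3333 + 57166.6667 + 33250 = 103750
Portfolio B = 1/12 × 9000 + 1/6 × 104000 + 1/12 × 179000 + 1/3 × 159000 + 1/3 × 80000 = 750 + 17333.3333 + 14916.6667 + 53000 + 26666.6667 = 112666.6667
Portfolio C = 4/25 × 169000 + 3/10 × 90000 + 13/100 × 102000 + 41/100 × 187000 = 27040 + 27000 + 13260 + 76670 = 143970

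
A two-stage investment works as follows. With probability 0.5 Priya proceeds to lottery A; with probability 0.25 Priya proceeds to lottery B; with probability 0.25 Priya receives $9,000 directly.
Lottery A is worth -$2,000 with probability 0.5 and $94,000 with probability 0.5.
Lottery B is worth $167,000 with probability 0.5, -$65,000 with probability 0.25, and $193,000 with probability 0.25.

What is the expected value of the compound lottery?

EV(A) = 0.5 × (-2000) + 0.5 × 94000 = -1000 + 47000 = 46000
EV(B) = 0.5 × 167000 + 0.25 × (-65000) + 0.25 × 193000 = 83500 − 16250 + 48250 = 115500
Branch C: 9000 (certain)
Overall = 0.5 × 46000 + 0.25 × 115500 + 0.25 × 9000 = 23000 + 28875 + 2250 = 54125

$54,125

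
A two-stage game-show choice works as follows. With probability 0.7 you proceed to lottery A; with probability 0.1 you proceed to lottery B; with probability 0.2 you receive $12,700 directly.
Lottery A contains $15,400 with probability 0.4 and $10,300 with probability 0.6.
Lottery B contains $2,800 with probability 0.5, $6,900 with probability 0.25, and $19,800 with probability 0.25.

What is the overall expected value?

$11,985.50

EV(A) = 0.4 × 15400 + 0.6 × 10300 = 6160 + 6180 = 12340
EV(B) = 0.5 × 2800 + 0.25 × 6900 + 0.25 × 19800 = 1400 + 1725 + 4950 = 8075
Branch C: 12700 (certain)
Overall = 0.7 × 12340 + 0.1 × 8075 + 0.2 × 12700 = 8638 + 807.5 + 2540 = 11985.5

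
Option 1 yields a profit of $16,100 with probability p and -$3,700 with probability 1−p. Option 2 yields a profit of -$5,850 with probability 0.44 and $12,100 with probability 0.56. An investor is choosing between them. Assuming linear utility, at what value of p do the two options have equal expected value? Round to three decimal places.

p = 0.399

EV(Option 2) = 0.44 × (-5850) + 0.56 × 12100 = -2574 + 6776 = 4202
p·16100 + (1−p)·(-3700) = 4202
19800p − 3700 = 4202
p = (4202 + 3700) / 19800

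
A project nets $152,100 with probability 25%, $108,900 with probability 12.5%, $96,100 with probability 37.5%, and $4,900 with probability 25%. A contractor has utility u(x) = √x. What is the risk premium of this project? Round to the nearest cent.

E[u] = 0.25·√152100 + 0.125·√108900 + 0.375·√96100 + 0.25·√4900 = 0.25·390 + 0.125·330 + 0.375·310 + 0.25·70 = 272.5
CE = (272.5)² = 74256.25
Risk premium = EV − CE = 88900 − 74256.25 = 14643.75

$14,643.75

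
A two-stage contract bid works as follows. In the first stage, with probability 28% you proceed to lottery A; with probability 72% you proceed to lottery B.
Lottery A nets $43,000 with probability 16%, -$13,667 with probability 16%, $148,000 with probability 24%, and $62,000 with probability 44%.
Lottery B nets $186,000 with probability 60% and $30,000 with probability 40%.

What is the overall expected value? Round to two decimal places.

$107,890.12

EV(A) = 0.16 × 43000 + 0.16 × (-13667) + 0.24 × 148000 + 0.44 × 62000 = 6880 − 2186.72 + 35520 + 27280 = 67493.28
EV(B) = 0.6 × 186000 + 0.4 × 30000 = 111600 + 12000 = 123600
Overall = 0.28 × 67493.28 + 0.72 × 123600 = 18898.1184 + 88992 = 107890.1184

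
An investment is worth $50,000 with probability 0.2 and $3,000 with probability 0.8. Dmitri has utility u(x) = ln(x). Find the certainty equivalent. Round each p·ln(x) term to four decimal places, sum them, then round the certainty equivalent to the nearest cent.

E[u] = 0.2·ln(50000) + 0.8·ln(3000) = 2.1640 + 6.4051 = 8.5691
CE = e^8.5691 ≈ 5266.39

$5,266.39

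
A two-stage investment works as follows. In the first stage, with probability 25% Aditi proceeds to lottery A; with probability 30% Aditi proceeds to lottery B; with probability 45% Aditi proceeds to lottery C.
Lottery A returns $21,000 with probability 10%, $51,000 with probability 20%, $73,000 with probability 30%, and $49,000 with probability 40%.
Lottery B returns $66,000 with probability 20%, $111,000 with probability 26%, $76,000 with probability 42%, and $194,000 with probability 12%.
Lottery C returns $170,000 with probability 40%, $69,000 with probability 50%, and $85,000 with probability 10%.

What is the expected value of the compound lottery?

EV(A) = 0.1 × 21000 + 0.2 × 51000 + 0.3 × 73000 + 0.4 × 49000 = 2100 + 10200 + 21900 + 19600 = 53800
EV(B) = 0.2 × 66000 + 0.26 × 111000 + 0.42 × 76000 + 0.12 × 194000 = 13200 + 28860 + 31920 + 23280 = 97260
EV(C) = 0.4 × 170000 + 0.5 × 69000 + 0.1 × 85000 = 68000 + 34500 + 8500 = 111000
Overall = 0.25 × 53800 + 0.3 × 97260 + 0.45 × 111000 = 13450 + 29178 + 49950 = 92578

$92,578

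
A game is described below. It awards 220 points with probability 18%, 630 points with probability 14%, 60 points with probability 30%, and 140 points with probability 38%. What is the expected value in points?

199 points

EV = 0.18 × 220 + 0.14 × 630 + 0.3 × 60 + 0.38 × 140 = 39.6 + 88.2 + 18 + 53.2 = 199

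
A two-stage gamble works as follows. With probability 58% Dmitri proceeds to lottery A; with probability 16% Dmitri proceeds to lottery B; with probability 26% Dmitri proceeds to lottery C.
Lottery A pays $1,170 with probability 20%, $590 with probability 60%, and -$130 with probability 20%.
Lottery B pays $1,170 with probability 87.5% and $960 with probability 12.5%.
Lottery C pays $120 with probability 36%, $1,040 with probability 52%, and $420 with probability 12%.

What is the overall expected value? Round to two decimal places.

$673.90

EV(A) = 0.2 × 1170 + 0.6 × 590 + 0.2 × (-130) = 234 + 354 − 26 = 562
EV(B) = 0.875 × 1170 + 0.125 × 960 = 1023.75 + 120 = 1143.75
EV(C) = 0.36 × 120 + 0.52 × 1040 + 0.12 × 420 = 43.2 + 540.8 + 50.4 = 634.4
Overall = 0.58 × 562 + 0.16 × 1143.75 + 0.26 × 634.4 = 325.96 + 183 + 164.944 = 673.904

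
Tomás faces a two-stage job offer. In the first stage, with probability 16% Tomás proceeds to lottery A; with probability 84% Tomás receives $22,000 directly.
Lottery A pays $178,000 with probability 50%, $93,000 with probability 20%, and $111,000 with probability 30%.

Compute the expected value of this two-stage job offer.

EV(A) = 0.5 × 178000 + 0.2 × 93000 + 0.3 × 111000 = 89000 + 18600 + 33300 = 140900
Branch B: 22000 (certain)
Overall = 0.16 × 140900 + 0.84 × 22000 = 22544 + 18480 = 41024

$41,024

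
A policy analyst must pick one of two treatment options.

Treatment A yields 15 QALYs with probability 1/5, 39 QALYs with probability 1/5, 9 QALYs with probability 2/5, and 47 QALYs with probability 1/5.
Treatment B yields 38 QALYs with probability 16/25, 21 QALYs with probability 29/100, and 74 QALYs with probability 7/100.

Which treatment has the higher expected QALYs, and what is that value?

Treatment B (35.59 QALYs)

Treatment A = 1/5 × 15 + 1/5 × 39 + 2/5 × 9 + 1/5 × 47 = 3 + 7.8 + 3.6 + 9.4 = 23.8
Treatment B = 16/25 × 38 + 29/100 × 21 + 7/100 × 74 = 24.32 + 6.09 + 5.18 = 35.59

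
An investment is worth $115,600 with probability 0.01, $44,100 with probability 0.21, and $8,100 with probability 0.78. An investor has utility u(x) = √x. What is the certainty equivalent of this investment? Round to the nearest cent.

$13,853.29

E[u] = 0.01·√115600 + 0.21·√44100 + 0.78·√8100 = 0.01·340 + 0.21·210 + 0.78·90 = 117.7
CE = (117.7)² = 13853.29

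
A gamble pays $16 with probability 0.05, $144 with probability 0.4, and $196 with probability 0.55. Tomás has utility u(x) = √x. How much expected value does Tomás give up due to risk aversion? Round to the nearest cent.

$4.91

E[u] = 0.05·√16 + 0.4·√144 + 0.55·√196 = 0.05·4 + 0.4·12 + 0.55·14 = 12.7
CE = (12.7)² = 161.29
Risk premium = EV − CE = 166.2 − 161.29 = 4.91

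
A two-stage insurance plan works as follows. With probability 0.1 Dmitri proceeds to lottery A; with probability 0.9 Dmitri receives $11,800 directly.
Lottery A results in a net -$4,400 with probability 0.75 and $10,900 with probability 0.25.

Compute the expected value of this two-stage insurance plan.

EV(A) = 0.75 × (-4400) + 0.25 × 10900 = -3300 + 2725 = -575
Branch B: 11800 (certain)
Overall = 0.1 × (-575) + 0.9 × 11800 = -57.5 + 10620 = 10562.5

$10,562.50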